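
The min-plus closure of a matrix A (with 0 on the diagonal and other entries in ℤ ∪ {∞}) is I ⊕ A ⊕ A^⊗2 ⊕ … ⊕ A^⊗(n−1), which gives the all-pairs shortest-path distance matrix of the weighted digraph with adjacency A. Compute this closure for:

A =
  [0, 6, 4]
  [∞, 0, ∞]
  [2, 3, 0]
Closure =
  [0, 6, 4]
  [∞, 0, ∞]
  [2, 3, 0]

This is the Floyd-Warshall all-pairs shortest-path computation. For each intermediate vertex k = 0, 1, …, 2, update dist[i][j] ← min(dist[i][j], dist[i][k] + dist[k][j]). The final matrix gives, for each (i, j), the minimum total weight of any directed path from i to j (possibly empty when i = j).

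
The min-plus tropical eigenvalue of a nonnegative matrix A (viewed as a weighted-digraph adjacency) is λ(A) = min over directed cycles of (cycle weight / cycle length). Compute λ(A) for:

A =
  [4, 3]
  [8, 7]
λ(A) = 4

Enumerate directed cycles and compute their means (weight / length). Sample:
  cycle 0 → 0: weight = 4, length = 1, mean = 4/1 ≈ 4.000
  cycle 1 → 1: weight = 7, length = 1, mean = 7/1 ≈ 7.000
  cycle 0 → 1 → 0: weight = 11, length = 2, mean = 11/2 ≈ 5.500
  cycle 1 → 0 → 1: weight = 11, length = 2, mean = 11/2 ≈ 5.500
Minimum mean = 4.000, attained e.g. along the cycle 0 → 0 with weight 4 and length 1. So λ(A) = 4/1 = 4.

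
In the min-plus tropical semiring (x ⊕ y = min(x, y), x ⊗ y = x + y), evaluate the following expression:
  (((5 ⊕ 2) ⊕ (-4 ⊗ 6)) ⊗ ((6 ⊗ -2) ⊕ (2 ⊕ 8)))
(((5 ⊕ 2) ⊕ (-4 ⊗ 6)) ⊗ ((6 ⊗ -2) ⊕ (2 ⊕ 8))) = 4

Expand innermost to outermost. Recall ⊕ takes the minimum of its arguments and ⊗ takes their sum. Working out the expression (((5 ⊕ 2) ⊕ (-4 ⊗ 6)) ⊗ ((6 ⊗ -2) ⊕ (2 ⊕ 8))) gives 4.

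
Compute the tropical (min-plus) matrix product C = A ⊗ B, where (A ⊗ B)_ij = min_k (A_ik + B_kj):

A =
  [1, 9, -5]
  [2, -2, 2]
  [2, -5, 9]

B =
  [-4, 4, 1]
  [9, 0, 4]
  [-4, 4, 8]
A ⊗ B =
  [-9, -1, 2]
  [-2, -2, 2]
  [-2, -5, -1]

Apply the min-plus product entry-by-entry:
  C[0][0] = min over k of (A[0][0] + B[0][0] = 1 + -4 = -3, A[0][1] + B[1][0] = 9 + 9 = 18, A[0][2] + B[2][0] = -5 + -4 = -9) = -9 (attained at k = 2)
  C[0][1] = min over k of (A[0][0] + B[0][1] = 1 + 4 = 5, A[0][1] + B[1][1] = 9 + 0 = 9, A[0][2] + B[2][1] = -5 + 4 = -1) = -1 (attained at k = 2)
  C[0][2] = min over k of (A[0][0] + B[0][2] = 1 + 1 = 2, A[0][1] + B[1][2] = 9 + 4 = 13, A[0][2] + B[2][2] = -5 + 8 = 3) = 2 (attained at k = 0)
  C[1][0] = min over k of (A[1][0] + B[0][0] = 2 + -4 = -2, A[1][1] + B[1][0] = -2 + 9 = 7, A[1][2] + B[2][0] = 2 + -4 = -2) = -2 (attained at k = 0)
  C[1][1] = min over k of (A[1][0] + B[0][1] = 2 + 4 = 6, A[1][1] + B[1][1] = -2 + 0 = -2, A[1][2] + B[2][1] = 2 + 4 = 6) = -2 (attained at k = 1)
  C[1][2] = min over k of (A[1][0] + B[0][2] = 2 + 1 = 3, A[1][1] + B[1][2] = -2 + 4 = 2, A[1][2] + B[2][2] = 2 + 8 = 10) = 2 (attained at k = 1)
  C[2][0] = min over k of (A[2][0] + B[0][0] = 2 + -4 = -2, A[2][1] + B[1][0] = -5 + 9 = 4, A[2][2] + B[2][0] = 9 + -4 = 5) = -2 (attained at k = 0)
  C[2][1] = min over k of (A[2][0] + B[0][1] = 2 + 4 = 6, A[2][1] + B[1][1] = -5 + 0 = -5, A[2][2] + B[2][1] = 9 + 4 = 13) = -5 (attained at k = 1)
  C[2][2] = min over k of (A[2][0] + B[0][2] = 2 + 1 = 3, A[2][1] + B[1][2] = -5 + 4 = -1, A[2][2] + B[2][2] = 9 + 8 = 17) = -1 (attained at k = 1)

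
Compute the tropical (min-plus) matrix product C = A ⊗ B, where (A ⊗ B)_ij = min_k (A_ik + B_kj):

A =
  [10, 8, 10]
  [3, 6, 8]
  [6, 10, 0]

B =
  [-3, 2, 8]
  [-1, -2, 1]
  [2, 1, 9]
A ⊗ B =
  [7, 6, 9]
  [0, 4, 7]
  [2, 1, 9]

Apply the min-plus product entry-by-entry:
  C[0][0] = min over k of (A[0][0] + B[0][0] = 10 + -3 = 7, A[0][1] + B[1][0] = 8 + -1 = 7, A[0][2] + B[2][0] = 10 + 2 = 12) = 7 (attained at k = 0)
  C[0][1] = min over k of (A[0][0] + B[0][1] = 10 + 2 = 12, A[0][1] + B[1][1] = 8 + -2 = 6, A[0][2] + B[2][1] = 10 + 1 = 11) = 6 (attained at k = 1)
  C[0][2] = min over k of (A[0][0] + B[0][2] = 10 + 8 = 18, A[0][1] + B[1][2] = 8 + 1 = 9, A[0][2] + B[2][2] = 10 + 9 = 19) = 9 (attained at k = 1)
  C[1][0] = min over k of (A[1][0] + B[0][0] = 3 + -3 = 0, A[1][1] + B[1][0] = 6 + -1 = 5, A[1][2] + B[2][0] = 8 + 2 = 10) = 0 (attained at k = 0)
  C[1][1] = min over k of (A[1][0] + B[0][1] = 3 + 2 = 5, A[1][1] + B[1][1] = 6 + -2 = 4, A[1][2] + B[2][1] = 8 + 1 = 9) = 4 (attained at k = 1)
  C[1][2] = min over k of (A[1][0] + B[0][2] = 3 + 8 = 11, A[1][1] + B[1][2] = 6 + 1 = 7, A[1][2] + B[2][2] = 8 + 9 = 17) = 7 (attained at k = 1)
  C[2][0] = min over k of (A[2][0] + B[0][0] = 6 + -3 = 3, A[2][1] + B[1][0] = 10 + -1 = 9, A[2][2] + B[2][0] = 0 + 2 = 2) = 2 (attained at k = 2)
  C[2][1] = min over k of (A[2][0] + B[0][1] = 6 + 2 = 8, A[2][1] + B[1][1] = 10 + -2 = 8, A[2][2] + B[2][1] = 0 + 1 = 1) = 1 (attained at k = 2)
  C[2][2] = min over k of (A[2][0] + B[0][2] = 6 + 8 = 14, A[2][1] + B[1][2] = 10 + 1 = 11, A[2][2] + B[2][2] = 0 + 9 = 9) = 9 (attained at k = 2)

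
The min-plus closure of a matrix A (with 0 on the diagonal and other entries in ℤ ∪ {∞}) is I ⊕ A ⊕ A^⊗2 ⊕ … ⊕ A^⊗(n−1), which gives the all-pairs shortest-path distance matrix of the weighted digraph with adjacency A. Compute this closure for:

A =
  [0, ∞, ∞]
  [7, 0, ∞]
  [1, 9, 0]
Closure =
  [0, ∞, ∞]
  [7, 0, ∞]
  [1, 9, 0]

This is the Floyd-Warshall all-pairs shortest-path computation. For each intermediate vertex k = 0, 1, …, 2, update dist[i][j] ← min(dist[i][j], dist[i][k] + dist[k][j]). The final matrix gives, for each (i, j), the minimum total weight of any directed path from i to j (possibly empty when i = j).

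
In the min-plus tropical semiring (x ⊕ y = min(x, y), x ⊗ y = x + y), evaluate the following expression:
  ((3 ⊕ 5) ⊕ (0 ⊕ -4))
((3 ⊕ 5) ⊕ (0 ⊕ -4)) = -4

Expand innermost to outermost. Recall ⊕ takes the minimum of its arguments and ⊗ takes their sum. Working out the expression ((3 ⊕ 5) ⊕ (0 ⊕ -4)) gives -4.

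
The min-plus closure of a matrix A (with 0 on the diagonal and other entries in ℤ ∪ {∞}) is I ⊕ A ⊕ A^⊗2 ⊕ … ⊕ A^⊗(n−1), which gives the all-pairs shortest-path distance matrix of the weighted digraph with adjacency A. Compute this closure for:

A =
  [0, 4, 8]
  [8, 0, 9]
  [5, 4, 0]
Closure =
  [0, 4, 8]
  [8, 0, 9]
  [5, 4, 0]

This is the Floyd-Warshall all-pairs shortest-path computation. For each intermediate vertex k = 0, 1, …, 2, update dist[i][j] ← min(dist[i][j], dist[i][k] + dist[k][j]). The final matrix gives, for each (i, j), the minimum total weight of any directed path from i to j (possibly empty when i = j).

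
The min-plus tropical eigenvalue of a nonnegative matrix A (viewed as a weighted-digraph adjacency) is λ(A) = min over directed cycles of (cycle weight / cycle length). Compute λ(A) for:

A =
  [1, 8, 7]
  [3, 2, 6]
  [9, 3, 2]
λ(A) = 1

Enumerate directed cycles and compute their means (weight / length). Sample:
  cycle 0 → 0: weight = 1, length = 1, mean = 1/1 ≈ 1.000
  cycle 1 → 1: weight = 2, length = 1, mean = 2/1 ≈ 2.000
  cycle 2 → 2: weight = 2, length = 1, mean = 2/1 ≈ 2.000
  cycle 0 → 1 → 0: weight = 11, length = 2, mean = 11/2 ≈ 5.500
  cycle 0 → 2 → 0: weight = 16, length = 2, mean = 16/2 ≈ 8.000
  cycle 1 → 0 → 1: weight = 11, length = 2, mean = 11/2 ≈ 5.500
Minimum mean = 1.000, attained e.g. along the cycle 0 → 0 with weight 1 and length 1. So λ(A) = 1/1 = 1.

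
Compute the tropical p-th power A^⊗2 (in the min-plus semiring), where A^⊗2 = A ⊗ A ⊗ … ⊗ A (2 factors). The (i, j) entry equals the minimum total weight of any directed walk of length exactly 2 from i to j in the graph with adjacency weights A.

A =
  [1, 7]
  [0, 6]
A^⊗2 =
  [2, 8]
  [1, 7]

Each entry (A^⊗2)_ij equals the minimum over all length-2 walks i = v_0 → v_1 → … → v_2 = j of Σ_t A[v_t][v_{t+1}]. For example, for (i, j) = (0, 1) we minimise over 2 possible intermediate vertex sequences; the minimum is 8, attained along the walk 0 → 0 → 1.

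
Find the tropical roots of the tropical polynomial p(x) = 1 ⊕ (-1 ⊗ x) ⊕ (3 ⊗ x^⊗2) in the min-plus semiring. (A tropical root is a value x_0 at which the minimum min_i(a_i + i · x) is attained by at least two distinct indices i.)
Roots: {-4, 2}

Each tropical root is a break point of the lower envelope of the lines y = a_i + i · x (there are 3 lines, with slopes 0, 1, ..., 2). Only the lines that attain the minimum somewhere contribute to roots; other lines are dominated. Here the surviving (envelope) indices are i = 2, i = 1, i = 0.
Intersections between consecutive envelope lines give the roots: for adjacent envelope indices i < j the intersection is x = (a_i − a_j) / (j − i). Reading off the sorted break points: {-4, 2}.
Verification: at each break x_0, at least two indices attain the minimum of min_i(a_i + i · x_0).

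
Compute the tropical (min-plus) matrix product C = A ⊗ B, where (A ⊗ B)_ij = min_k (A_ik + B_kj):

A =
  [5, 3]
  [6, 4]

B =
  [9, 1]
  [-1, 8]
A ⊗ B =
  [2, 6]
  [3, 7]

Apply the min-plus product entry-by-entry:
  C[0][0] = min over k of (A[0][0] + B[0][0] = 5 + 9 = 14, A[0][1] + B[1][0] = 3 + -1 = 2) = 2 (attained at k = 1)
  C[0][1] = min over k of (A[0][0] + B[0][1] = 5 + 1 = 6, A[0][1] + B[1][1] = 3 + 8 = 11) = 6 (attained at k = 0)
  C[1][0] = min over k of (A[1][0] + B[0][0] = 6 + 9 = 15, A[1][1] + B[1][0] = 4 + -1 = 3) = 3 (attained at k = 1)
  C[1][1] = min over k of (A[1][0] + B[0][1] = 6 + 1 = 7, A[1][1] + B[1][1] = 4 + 8 = 12) = 7 (attained at k = 0)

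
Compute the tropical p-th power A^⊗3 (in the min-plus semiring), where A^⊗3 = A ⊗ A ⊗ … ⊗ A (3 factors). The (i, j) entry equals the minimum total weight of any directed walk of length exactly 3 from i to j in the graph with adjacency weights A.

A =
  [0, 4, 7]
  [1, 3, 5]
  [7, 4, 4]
A^⊗3 =
  [0, 4, 7]
  [1, 5, 8]
  [5, 9, 12]

Each entry (A^⊗3)_ij equals the minimum over all length-3 walks i = v_0 → v_1 → … → v_3 = j of Σ_t A[v_t][v_{t+1}]. For example, for (i, j) = (0, 2) we minimise over 9 possible intermediate vertex sequences; the minimum is 7, attained along the walk 0 → 0 → 0 → 2.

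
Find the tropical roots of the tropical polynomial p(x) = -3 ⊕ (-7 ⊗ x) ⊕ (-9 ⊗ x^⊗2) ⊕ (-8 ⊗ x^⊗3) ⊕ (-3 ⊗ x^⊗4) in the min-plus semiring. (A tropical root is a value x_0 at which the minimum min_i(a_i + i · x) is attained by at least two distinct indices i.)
Roots: {-5, -1, 2, 4}

Each tropical root is a break point of the lower envelope of the lines y = a_i + i · x (there are 5 lines, with slopes 0, 1, ..., 4). Only the lines that attain the minimum somewhere contribute to roots; other lines are dominated. Here the surviving (envelope) indices are i = 4, i = 3, i = 2, i = 1, i = 0.
Intersections between consecutive envelope lines give the roots: for adjacent envelope indices i < j the intersection is x = (a_i − a_j) / (j − i). Reading off the sorted break points: {-5, -1, 2, 4}.
Verification: at each break x_0, at least two indices attain the minimum of min_i(a_i + i · x_0).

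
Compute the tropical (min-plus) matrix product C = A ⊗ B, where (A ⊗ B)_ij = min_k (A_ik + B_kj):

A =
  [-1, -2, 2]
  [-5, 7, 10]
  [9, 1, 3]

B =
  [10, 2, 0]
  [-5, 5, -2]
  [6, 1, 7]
A ⊗ B =
  [-7, 1, -4]
  [2, -3, -5]
  [-4, 4, -1]

Apply the min-plus product entry-by-entry:
  C[0][0] = min over k of (A[0][0] + B[0][0] = -1 + 10 = 9, A[0][1] + B[1][0] = -2 + -5 = -7, A[0][2] + B[2][0] = 2 + 6 = 8) = -7 (attained at k = 1)
  C[0][1] = min over k of (A[0][0] + B[0][1] = -1 + 2 = 1, A[0][1] + B[1][1] = -2 + 5 = 3, A[0][2] + B[2][1] = 2 + 1 = 3) = 1 (attained at k = 0)
  C[0][2] = min over k of (A[0][0] + B[0][2] = -1 + 0 = -1, A[0][1] + B[1][2] = -2 + -2 = -4, A[0][2] + B[2][2] = 2 + 7 = 9) = -4 (attained at k = 1)
  C[1][0] = min over k of (A[1][0] + B[0][0] = -5 + 10 = 5, A[1][1] + B[1][0] = 7 + -5 = 2, A[1][2] + B[2][0] = 10 + 6 = 16) = 2 (attained at k = 1)
  C[1][1] = min over k of (A[1][0] + B[0][1] = -5 + 2 = -3, A[1][1] + B[1][1] = 7 + 5 = 12, A[1][2] + B[2][1] = 10 + 1 = 11) = -3 (attained at k = 0)
  C[1][2] = min over k of (A[1][0] + B[0][2] = -5 + 0 = -5, A[1][1] + B[1][2] = 7 + -2 = 5, A[1][2] + B[2][2] = 10 + 7 = 17) = -5 (attained at k = 0)
  C[2][0] = min over k of (A[2][0] + B[0][0] = 9 + 10 = 19, A[2][1] + B[1][0] = 1 + -5 = -4, A[2][2] + B[2][0] = 3 + 6 = 9) = -4 (attained at k = 1)
  C[2][1] = min over k of (A[2][0] + B[0][1] = 9 + 2 = 11, A[2][1] + B[1][1] = 1 + 5 = 6, A[2][2] + B[2][1] = 3 + 1 = 4) = 4 (attained at k = 2)
  C[2][2] = min over k of (A[2][0] + B[0][2] = 9 + 0 = 9, A[2][1] + B[1][2] = 1 + -2 = -1, A[2][2] + B[2][2] = 3 + 7 = 10) = -1 (attained at k = 1)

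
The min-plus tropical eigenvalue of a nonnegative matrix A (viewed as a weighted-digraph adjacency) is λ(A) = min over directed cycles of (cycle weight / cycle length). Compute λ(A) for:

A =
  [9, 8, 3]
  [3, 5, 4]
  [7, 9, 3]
λ(A) = 3

Enumerate directed cycles and compute their means (weight / length). Sample:
  cycle 0 → 0: weight = 9, length = 1, mean = 9/1 ≈ 9.000
  cycle 1 → 1: weight = 5, length = 1, mean = 5/1 ≈ 5.000
  cycle 2 → 2: weight = 3, length = 1, mean = 3/1 ≈ 3.000
  cycle 0 → 1 → 0: weight = 11, length = 2, mean = 11/2 ≈ 5.500
  cycle 0 → 2 → 0: weight = 10, length = 2, mean = 10/2 ≈ 5.000
  cycle 1 → 0 → 1: weight = 11, length = 2, mean = 11/2 ≈ 5.500
Minimum mean = 3.000, attained e.g. along the cycle 2 → 2 with weight 3 and length 1. So λ(A) = 3/1 = 3.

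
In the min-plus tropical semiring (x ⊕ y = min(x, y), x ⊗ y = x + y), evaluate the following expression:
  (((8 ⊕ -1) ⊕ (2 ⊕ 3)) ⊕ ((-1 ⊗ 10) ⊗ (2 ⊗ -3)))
(((8 ⊕ -1) ⊕ (2 ⊕ 3)) ⊕ ((-1 ⊗ 10) ⊗ (2 ⊗ -3))) = -1

Expand innermost to outermost. Recall ⊕ takes the minimum of its arguments and ⊗ takes their sum. Working out the expression (((8 ⊕ -1) ⊕ (2 ⊕ 3)) ⊕ ((-1 ⊗ 10) ⊗ (2 ⊗ -3))) gives -1.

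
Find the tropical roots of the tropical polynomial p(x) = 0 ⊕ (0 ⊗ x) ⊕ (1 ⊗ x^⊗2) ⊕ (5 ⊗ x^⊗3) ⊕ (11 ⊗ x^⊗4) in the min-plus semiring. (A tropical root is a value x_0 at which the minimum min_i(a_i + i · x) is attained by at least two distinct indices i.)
Roots: {-6, -4, -1, 0}

Each tropical root is a break point of the lower envelope of the lines y = a_i + i · x (there are 5 lines, with slopes 0, 1, ..., 4). Only the lines that attain the minimum somewhere contribute to roots; other lines are dominated. Here the surviving (envelope) indices are i = 4, i = 3, i = 2, i = 1, i = 0.
Intersections between consecutive envelope lines give the roots: for adjacent envelope indices i < j the intersection is x = (a_i − a_j) / (j − i). Reading off the sorted break points: {-6, -4, -1, 0}.
Verification: at each break x_0, at least two indices attain the minimum of min_i(a_i + i · x_0).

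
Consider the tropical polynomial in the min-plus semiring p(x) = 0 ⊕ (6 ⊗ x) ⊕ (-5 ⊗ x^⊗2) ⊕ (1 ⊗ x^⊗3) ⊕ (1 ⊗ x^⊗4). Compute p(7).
p(7) = 0

A tropical monomial a ⊗ x^⊗i evaluates to a + i · x. Evaluating each term at x = 7:
  Term 0 contributes 0 + 0 · 7 = 0
  Term 1 contributes 6 + 1 · 7 = 13
  Term 2 contributes -5 + 2 · 7 = 9
  Term 3 contributes 1 + 3 · 7 = 22
  Term 4 contributes 1 + 4 · 7 = 29
p(7) = ⊕ of these = min[0, 13, 9, 22, 29] = 0.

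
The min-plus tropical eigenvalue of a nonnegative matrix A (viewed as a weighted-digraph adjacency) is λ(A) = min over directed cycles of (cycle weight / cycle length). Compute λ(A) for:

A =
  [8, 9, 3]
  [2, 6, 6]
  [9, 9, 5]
λ(A) = 14/3

Enumerate directed cycles and compute their means (weight / length). Sample:
  cycle 0 → 0: weight = 8, length = 1, mean = 8/1 ≈ 8.000
  cycle 1 → 1: weight = 6, length = 1, mean = 6/1 ≈ 6.000
  cycle 2 → 2: weight = 5, length = 1, mean = 5/1 ≈ 5.000
  cycle 0 → 1 → 0: weight = 11, length = 2, mean = 11/2 ≈ 5.500
  cycle 0 → 2 → 0: weight = 12, length = 2, mean = 12/2 ≈ 6.000
  cycle 1 → 0 → 1: weight = 11, length = 2, mean = 11/2 ≈ 5.500
Minimum mean = 4.667, attained e.g. along the cycle 0 → 2 → 1 → 0 with weight 14 and length 3. So λ(A) = 14/3 = 14/3.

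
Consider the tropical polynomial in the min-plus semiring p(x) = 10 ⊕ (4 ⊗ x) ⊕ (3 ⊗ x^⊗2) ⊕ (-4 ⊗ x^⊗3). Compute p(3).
p(3) = 5

A tropical monomial a ⊗ x^⊗i evaluates to a + i · x. Evaluating each term at x = 3:
  Term 0 contributes 10 + 0 · 3 = 10
  Term 1 contributes 4 + 1 · 3 = 7
  Term 2 contributes 3 + 2 · 3 = 9
  Term 3 contributes -4 + 3 · 3 = 5
p(3) = ⊕ of these = min[10, 7, 9, 5] = 5.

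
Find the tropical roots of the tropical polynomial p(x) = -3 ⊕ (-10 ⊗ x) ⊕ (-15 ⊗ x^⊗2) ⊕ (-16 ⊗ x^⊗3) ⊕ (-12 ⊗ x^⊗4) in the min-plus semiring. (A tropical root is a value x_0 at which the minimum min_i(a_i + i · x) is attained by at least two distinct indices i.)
Roots: {-4, 1, 5, 7}

Each tropical root is a break point of the lower envelope of the lines y = a_i + i · x (there are 5 lines, with slopes 0, 1, ..., 4). Only the lines that attain the minimum somewhere contribute to roots; other lines are dominated. Here the surviving (envelope) indices are i = 4, i = 3, i = 2, i = 1, i = 0.
Intersections between consecutive envelope lines give the roots: for adjacent envelope indices i < j the intersection is x = (a_i − a_j) / (j − i). Reading off the sorted break points: {-4, 1, 5, 7}.
Verification: at each break x_0, at least two indices attain the minimum of min_i(a_i + i · x_0).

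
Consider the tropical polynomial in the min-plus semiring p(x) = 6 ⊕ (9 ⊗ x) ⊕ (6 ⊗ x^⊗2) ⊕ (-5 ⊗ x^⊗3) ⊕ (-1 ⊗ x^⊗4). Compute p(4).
p(4) = 6

A tropical monomial a ⊗ x^⊗i evaluates to a + i · x. Evaluating each term at x = 4:
  Term 0 contributes 6 + 0 · 4 = 6
  Term 1 contributes 9 + 1 · 4 = 13
  Term 2 contributes 6 + 2 · 4 = 14
  Term 3 contributes -5 + 3 · 4 = 7
  Term 4 contributes -1 + 4 · 4 = 15
p(4) = ⊕ of these = min[6, 13, 14, 7, 15] = 6.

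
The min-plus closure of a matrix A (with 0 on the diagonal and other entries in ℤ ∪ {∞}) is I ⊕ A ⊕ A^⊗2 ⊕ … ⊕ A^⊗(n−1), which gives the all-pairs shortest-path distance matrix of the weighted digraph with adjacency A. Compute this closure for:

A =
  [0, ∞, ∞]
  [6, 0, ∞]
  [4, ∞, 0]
Closure =
  [0, ∞, ∞]
  [6, 0, ∞]
  [4, ∞, 0]

This is the Floyd-Warshall all-pairs shortest-path computation. For each intermediate vertex k = 0, 1, …, 2, update dist[i][j] ← min(dist[i][j], dist[i][k] + dist[k][j]). The final matrix gives, for each (i, j), the minimum total weight of any directed path from i to j (possibly empty when i = j).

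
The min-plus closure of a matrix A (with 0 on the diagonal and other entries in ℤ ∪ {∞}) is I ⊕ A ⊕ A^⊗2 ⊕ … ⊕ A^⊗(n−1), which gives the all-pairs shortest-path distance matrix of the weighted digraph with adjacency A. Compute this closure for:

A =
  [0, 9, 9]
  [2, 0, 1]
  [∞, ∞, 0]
Closure =
  [0, 9, 9]
  [2, 0, 1]
  [∞, ∞, 0]

This is the Floyd-Warshall all-pairs shortest-path computation. For each intermediate vertex k = 0, 1, …, 2, update dist[i][j] ← min(dist[i][j], dist[i][k] + dist[k][j]). The final matrix gives, for each (i, j), the minimum total weight of any directed path from i to j (possibly empty when i = j).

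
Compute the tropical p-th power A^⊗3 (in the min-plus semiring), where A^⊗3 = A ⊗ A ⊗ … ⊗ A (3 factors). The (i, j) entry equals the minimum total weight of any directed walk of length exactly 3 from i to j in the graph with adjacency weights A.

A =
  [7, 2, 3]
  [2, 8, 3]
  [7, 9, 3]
A^⊗3 =
  [11, 6, 7]
  [6, 11, 7]
  [11, 12, 9]

Each entry (A^⊗3)_ij equals the minimum over all length-3 walks i = v_0 → v_1 → … → v_3 = j of Σ_t A[v_t][v_{t+1}]. For example, for (i, j) = (0, 2) we minimise over 9 possible intermediate vertex sequences; the minimum is 7, attained along the walk 0 → 1 → 0 → 2.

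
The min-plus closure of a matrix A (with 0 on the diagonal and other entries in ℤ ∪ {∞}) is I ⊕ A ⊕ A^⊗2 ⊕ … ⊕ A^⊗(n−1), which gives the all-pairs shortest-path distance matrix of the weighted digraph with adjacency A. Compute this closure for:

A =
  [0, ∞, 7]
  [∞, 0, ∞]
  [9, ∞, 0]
Closure =
  [0, ∞, 7]
  [∞, 0, ∞]
  [9, ∞, 0]

This is the Floyd-Warshall all-pairs shortest-path computation. For each intermediate vertex k = 0, 1, …, 2, update dist[i][j] ← min(dist[i][j], dist[i][k] + dist[k][j]). The final matrix gives, for each (i, j), the minimum total weight of any directed path from i to j (possibly empty when i = j).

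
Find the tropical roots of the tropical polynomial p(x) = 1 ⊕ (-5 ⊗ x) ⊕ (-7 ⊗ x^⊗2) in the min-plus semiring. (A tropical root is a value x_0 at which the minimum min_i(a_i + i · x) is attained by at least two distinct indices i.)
Roots: {2, 6}

Each tropical root is a break point of the lower envelope of the lines y = a_i + i · x (there are 3 lines, with slopes 0, 1, ..., 2). Only the lines that attain the minimum somewhere contribute to roots; other lines are dominated. Here the surviving (envelope) indices are i = 2, i = 1, i = 0.
Intersections between consecutive envelope lines give the roots: for adjacent envelope indices i < j the intersection is x = (a_i − a_j) / (j − i). Reading off the sorted break points: {2, 6}.
Verification: at each break x_0, at least two indices attain the minimum of min_i(a_i + i · x_0).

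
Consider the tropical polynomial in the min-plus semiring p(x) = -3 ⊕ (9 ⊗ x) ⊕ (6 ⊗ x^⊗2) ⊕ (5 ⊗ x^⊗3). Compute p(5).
p(5) = -3

A tropical monomial a ⊗ x^⊗i evaluates to a + i · x. Evaluating each term at x = 5:
  Term 0 contributes -3 + 0 · 5 = -3
  Term 1 contributes 9 + 1 · 5 = 14
  Term 2 contributes 6 + 2 · 5 = 16
  Term 3 contributes 5 + 3 · 5 = 20
p(5) = ⊕ of these = min[-3, 14, 16, 20] = -3.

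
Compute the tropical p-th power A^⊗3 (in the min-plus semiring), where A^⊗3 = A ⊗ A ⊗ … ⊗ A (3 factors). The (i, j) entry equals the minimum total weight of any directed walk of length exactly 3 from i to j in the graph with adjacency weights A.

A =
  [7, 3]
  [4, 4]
A^⊗3 =
  [11, 10]
  [11, 11]

Each entry (A^⊗3)_ij equals the minimum over all length-3 walks i = v_0 → v_1 → … → v_3 = j of Σ_t A[v_t][v_{t+1}]. For example, for (i, j) = (0, 1) we minimise over 4 possible intermediate vertex sequences; the minimum is 10, attained along the walk 0 → 1 → 0 → 1.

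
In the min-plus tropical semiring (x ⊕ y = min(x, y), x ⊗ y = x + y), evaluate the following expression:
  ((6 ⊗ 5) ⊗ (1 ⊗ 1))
((6 ⊗ 5) ⊗ (1 ⊗ 1)) = 13

Expand innermost to outermost. Recall ⊕ takes the minimum of its arguments and ⊗ takes their sum. Working out the expression ((6 ⊗ 5) ⊗ (1 ⊗ 1)) gives 13.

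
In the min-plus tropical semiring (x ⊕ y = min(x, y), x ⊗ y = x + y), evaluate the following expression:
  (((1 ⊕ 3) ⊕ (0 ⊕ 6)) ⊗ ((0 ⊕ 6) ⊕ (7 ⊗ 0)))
(((1 ⊕ 3) ⊕ (0 ⊕ 6)) ⊗ ((0 ⊕ 6) ⊕ (7 ⊗ 0))) = 0

Expand innermost to outermost. Recall ⊕ takes the minimum of its arguments and ⊗ takes their sum. Working out the expression (((1 ⊕ 3) ⊕ (0 ⊕ 6)) ⊗ ((0 ⊕ 6) ⊕ (7 ⊗ 0))) gives 0.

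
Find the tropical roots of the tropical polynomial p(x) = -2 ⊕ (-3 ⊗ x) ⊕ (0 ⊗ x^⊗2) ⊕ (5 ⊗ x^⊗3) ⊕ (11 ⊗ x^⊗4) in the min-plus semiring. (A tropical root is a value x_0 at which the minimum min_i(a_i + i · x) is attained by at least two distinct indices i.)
Roots: {-6, -5, -3, 1}

Each tropical root is a break point of the lower envelope of the lines y = a_i + i · x (there are 5 lines, with slopes 0, 1, ..., 4). Only the lines that attain the minimum somewhere contribute to roots; other lines are dominated. Here the surviving (envelope) indices are i = 4, i = 3, i = 2, i = 1, i = 0.
Intersections between consecutive envelope lines give the roots: for adjacent envelope indices i < j the intersection is x = (a_i − a_j) / (j − i). Reading off the sorted break points: {-6, -5, -3, 1}.
Verification: at each break x_0, at least two indices attain the minimum of min_i(a_i + i · x_0).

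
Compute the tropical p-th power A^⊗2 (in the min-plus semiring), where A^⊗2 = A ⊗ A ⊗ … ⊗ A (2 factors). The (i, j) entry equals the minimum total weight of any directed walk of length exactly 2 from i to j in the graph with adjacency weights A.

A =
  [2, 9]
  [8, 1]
A^⊗2 =
  [4, 10]
  [9, 2]

Each entry (A^⊗2)_ij equals the minimum over all length-2 walks i = v_0 → v_1 → … → v_2 = j of Σ_t A[v_t][v_{t+1}]. For example, for (i, j) = (0, 1) we minimise over 2 possible intermediate vertex sequences; the minimum is 10, attained along the walk 0 → 1 → 1.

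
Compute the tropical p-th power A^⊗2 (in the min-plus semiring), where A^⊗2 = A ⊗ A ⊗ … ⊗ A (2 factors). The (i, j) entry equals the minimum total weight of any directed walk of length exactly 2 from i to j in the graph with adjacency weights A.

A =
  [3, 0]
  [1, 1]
A^⊗2 =
  [1, 1]
  [2, 1]

Each entry (A^⊗2)_ij equals the minimum over all length-2 walks i = v_0 → v_1 → … → v_2 = j of Σ_t A[v_t][v_{t+1}]. For example, for (i, j) = (0, 1) we minimise over 2 possible intermediate vertex sequences; the minimum is 1, attained along the walk 0 → 1 → 1.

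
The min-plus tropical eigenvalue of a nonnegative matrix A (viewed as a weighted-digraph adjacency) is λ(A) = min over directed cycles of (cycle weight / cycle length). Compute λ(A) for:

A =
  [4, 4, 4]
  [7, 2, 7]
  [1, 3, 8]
λ(A) = 2

Enumerate directed cycles and compute their means (weight / length). Sample:
  cycle 0 → 0: weight = 4, length = 1, mean = 4/1 ≈ 4.000
  cycle 1 → 1: weight = 2, length = 1, mean = 2/1 ≈ 2.000
  cycle 2 → 2: weight = 8, length = 1, mean = 8/1 ≈ 8.000
  cycle 0 → 1 → 0: weight = 11, length = 2, mean = 11/2 ≈ 5.500
  cycle 0 → 2 → 0: weight = 5, length = 2, mean = 5/2 ≈ 2.500
  cycle 1 → 0 → 1: weight = 11, length = 2, mean = 11/2 ≈ 5.500
Minimum mean = 2.000, attained e.g. along the cycle 1 → 1 with weight 2 and length 1. So λ(A) = 2/1 = 2.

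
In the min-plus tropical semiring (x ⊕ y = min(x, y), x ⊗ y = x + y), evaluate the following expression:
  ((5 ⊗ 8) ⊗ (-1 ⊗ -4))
((5 ⊗ 8) ⊗ (-1 ⊗ -4)) = 8

Expand innermost to outermost. Recall ⊕ takes the minimum of its arguments and ⊗ takes their sum. Working out the expression ((5 ⊗ 8) ⊗ (-1 ⊗ -4)) gives 8.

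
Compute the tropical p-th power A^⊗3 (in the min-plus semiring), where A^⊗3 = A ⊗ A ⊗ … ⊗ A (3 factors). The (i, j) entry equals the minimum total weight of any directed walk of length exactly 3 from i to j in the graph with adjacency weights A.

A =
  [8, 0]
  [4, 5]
A^⊗3 =
  [9, 4]
  [8, 9]

Each entry (A^⊗3)_ij equals the minimum over all length-3 walks i = v_0 → v_1 → … → v_3 = j of Σ_t A[v_t][v_{t+1}]. For example, for (i, j) = (0, 1) we minimise over 4 possible intermediate vertex sequences; the minimum is 4, attained along the walk 0 → 1 → 0 → 1.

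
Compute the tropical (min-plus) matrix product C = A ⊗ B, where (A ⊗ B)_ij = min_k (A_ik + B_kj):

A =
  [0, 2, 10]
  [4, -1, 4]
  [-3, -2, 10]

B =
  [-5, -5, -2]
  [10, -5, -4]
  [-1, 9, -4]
A ⊗ B =
  [-5, -5, -2]
  [-1, -6, -5]
  [-8, -8, -6]

Apply the min-plus product entry-by-entry:
  C[0][0] = min over k of (A[0][0] + B[0][0] = 0 + -5 = -5, A[0][1] + B[1][0] = 2 + 10 = 12, A[0][2] + B[2][0] = 10 + -1 = 9) = -5 (attained at k = 0)
  C[0][1] = min over k of (A[0][0] + B[0][1] = 0 + -5 = -5, A[0][1] + B[1][1] = 2 + -5 = -3, A[0][2] + B[2][1] = 10 + 9 = 19) = -5 (attained at k = 0)
  C[0][2] = min over k of (A[0][0] + B[0][2] = 0 + -2 = -2, A[0][1] + B[1][2] = 2 + -4 = -2, A[0][2] + B[2][2] = 10 + -4 = 6) = -2 (attained at k = 0)
  C[1][0] = min over k of (A[1][0] + B[0][0] = 4 + -5 = -1, A[1][1] + B[1][0] = -1 + 10 = 9, A[1][2] + B[2][0] = 4 + -1 = 3) = -1 (attained at k = 0)
  C[1][1] = min over k of (A[1][0] + B[0][1] = 4 + -5 = -1, A[1][1] + B[1][1] = -1 + -5 = -6, A[1][2] + B[2][1] = 4 + 9 = 13) = -6 (attained at k = 1)
  C[1][2] = min over k of (A[1][0] + B[0][2] = 4 + -2 = 2, A[1][1] + B[1][2] = -1 + -4 = -5, A[1][2] + B[2][2] = 4 + -4 = 0) = -5 (attained at k = 1)
  C[2][0] = min over k of (A[2][0] + B[0][0] = -3 + -5 = -8, A[2][1] + B[1][0] = -2 + 10 = 8, A[2][2] + B[2][0] = 10 + -1 = 9) = -8 (attained at k = 0)
  C[2][1] = min over k of (A[2][0] + B[0][1] = -3 + -5 = -8, A[2][1] + B[1][1] = -2 + -5 = -7, A[2][2] + B[2][1] = 10 + 9 = 19) = -8 (attained at k = 0)
  C[2][2] = min over k of (A[2][0] + B[0][2] = -3 + -2 = -5, A[2][1] + B[1][2] = -2 + -4 = -6, A[2][2] + B[2][2] = 10 + -4 = 6) = -6 (attained at k = 1)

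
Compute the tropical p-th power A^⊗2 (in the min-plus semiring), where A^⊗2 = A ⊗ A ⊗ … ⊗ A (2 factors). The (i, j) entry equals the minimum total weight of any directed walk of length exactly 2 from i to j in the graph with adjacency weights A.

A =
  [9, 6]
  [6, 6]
A^⊗2 =
  [12, 12]
  [12, 12]

Each entry (A^⊗2)_ij equals the minimum over all length-2 walks i = v_0 → v_1 → … → v_2 = j of Σ_t A[v_t][v_{t+1}]. For example, for (i, j) = (0, 1) we minimise over 2 possible intermediate vertex sequences; the minimum is 12, attained along the walk 0 → 1 → 1.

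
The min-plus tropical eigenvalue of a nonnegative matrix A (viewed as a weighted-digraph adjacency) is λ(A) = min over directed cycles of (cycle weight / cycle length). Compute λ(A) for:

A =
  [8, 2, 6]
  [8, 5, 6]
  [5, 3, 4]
λ(A) = 4

Enumerate directed cycles and compute their means (weight / length). Sample:
  cycle 0 → 0: weight = 8, length = 1, mean = 8/1 ≈ 8.000
  cycle 1 → 1: weight = 5, length = 1, mean = 5/1 ≈ 5.000
  cycle 2 → 2: weight = 4, length = 1, mean = 4/1 ≈ 4.000
  cycle 0 → 1 → 0: weight = 10, length = 2, mean = 10/2 ≈ 5.000
  cycle 0 → 2 → 0: weight = 11, length = 2, mean = 11/2 ≈ 5.500
  cycle 1 → 0 → 1: weight = 10, length = 2, mean = 10/2 ≈ 5.000
Minimum mean = 4.000, attained e.g. along the cycle 2 → 2 with weight 4 and length 1. So λ(A) = 4/1 = 4.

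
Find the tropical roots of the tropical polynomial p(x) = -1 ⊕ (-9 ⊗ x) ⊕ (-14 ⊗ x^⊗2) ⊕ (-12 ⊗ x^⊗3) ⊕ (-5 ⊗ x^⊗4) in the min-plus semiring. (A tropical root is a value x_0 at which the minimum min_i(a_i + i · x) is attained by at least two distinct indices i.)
Roots: {-7, -2, 5, 8}

Each tropical root is a break point of the lower envelope of the lines y = a_i + i · x (there are 5 lines, with slopes 0, 1, ..., 4). Only the lines that attain the minimum somewhere contribute to roots; other lines are dominated. Here the surviving (envelope) indices are i = 4, i = 3, i = 2, i = 1, i = 0.
Intersections between consecutive envelope lines give the roots: for adjacent envelope indices i < j the intersection is x = (a_i − a_j) / (j − i). Reading off the sorted break points: {-7, -2, 5, 8}.
Verification: at each break x_0, at least two indices attain the minimum of min_i(a_i + i · x_0).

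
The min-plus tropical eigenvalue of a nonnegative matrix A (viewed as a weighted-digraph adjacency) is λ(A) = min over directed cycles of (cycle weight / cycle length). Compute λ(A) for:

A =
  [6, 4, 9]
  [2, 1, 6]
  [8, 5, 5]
λ(A) = 1

Enumerate directed cycles and compute their means (weight / length). Sample:
  cycle 0 → 0: weight = 6, length = 1, mean = 6/1 ≈ 6.000
  cycle 1 → 1: weight = 1, length = 1, mean = 1/1 ≈ 1.000
  cycle 2 → 2: weight = 5, length = 1, mean = 5/1 ≈ 5.000
  cycle 0 → 1 → 0: weight = 6, length = 2, mean = 6/2 ≈ 3.000
  cycle 0 → 2 → 0: weight = 17, length = 2, mean = 17/2 ≈ 8.500
  cycle 1 → 0 → 1: weight = 6, length = 2, mean = 6/2 ≈ 3.000
Minimum mean = 1.000, attained e.g. along the cycle 1 → 1 with weight 1 and length 1. So λ(A) = 1/1 = 1.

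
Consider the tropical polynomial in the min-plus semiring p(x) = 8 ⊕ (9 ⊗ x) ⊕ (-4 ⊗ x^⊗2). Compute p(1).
p(1) = -2

A tropical monomial a ⊗ x^⊗i evaluates to a + i · x. Evaluating each term at x = 1:
  Term 0 contributes 8 + 0 · 1 = 8
  Term 1 contributes 9 + 1 · 1 = 10
  Term 2 contributes -4 + 2 · 1 = -2
p(1) = ⊕ of these = min[8, 10, -2] = -2.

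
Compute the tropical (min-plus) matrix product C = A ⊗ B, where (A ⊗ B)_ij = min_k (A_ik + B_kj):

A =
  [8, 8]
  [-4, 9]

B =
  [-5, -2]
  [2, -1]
A ⊗ B =
  [3, 6]
  [-9, -6]

Apply the min-plus product entry-by-entry:
  C[0][0] = min over k of (A[0][0] + B[0][0] = 8 + -5 = 3, A[0][1] + B[1][0] = 8 + 2 = 10) = 3 (attained at k = 0)
  C[0][1] = min over k of (A[0][0] + B[0][1] = 8 + -2 = 6, A[0][1] + B[1][1] = 8 + -1 = 7) = 6 (attained at k = 0)
  C[1][0] = min over k of (A[1][0] + B[0][0] = -4 + -5 = -9, A[1][1] + B[1][0] = 9 + 2 = 11) = -9 (attained at k = 0)
  C[1][1] = min over k of (A[1][0] + B[0][1] = -4 + -2 = -6, A[1][1] + B[1][1] = 9 + -1 = 8) = -6 (attained at k = 0)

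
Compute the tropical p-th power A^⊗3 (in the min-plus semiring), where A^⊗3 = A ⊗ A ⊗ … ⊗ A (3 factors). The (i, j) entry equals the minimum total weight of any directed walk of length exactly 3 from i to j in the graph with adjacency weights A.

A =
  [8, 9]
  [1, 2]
A^⊗3 =
  [12, 13]
  [5, 6]

Each entry (A^⊗3)_ij equals the minimum over all length-3 walks i = v_0 → v_1 → … → v_3 = j of Σ_t A[v_t][v_{t+1}]. For example, for (i, j) = (0, 1) we minimise over 4 possible intermediate vertex sequences; the minimum is 13, attained along the walk 0 → 1 → 1 → 1.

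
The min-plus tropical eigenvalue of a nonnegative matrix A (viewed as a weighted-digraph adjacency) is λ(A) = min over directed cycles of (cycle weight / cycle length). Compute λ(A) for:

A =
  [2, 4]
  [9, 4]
λ(A) = 2

Enumerate directed cycles and compute their means (weight / length). Sample:
  cycle 0 → 0: weight = 2, length = 1, mean = 2/1 ≈ 2.000
  cycle 1 → 1: weight = 4, length = 1, mean = 4/1 ≈ 4.000
  cycle 0 → 1 → 0: weight = 13, length = 2, mean = 13/2 ≈ 6.500
  cycle 1 → 0 → 1: weight = 13, length = 2, mean = 13/2 ≈ 6.500
Minimum mean = 2.000, attained e.g. along the cycle 0 → 0 with weight 2 and length 1. So λ(A) = 2/1 = 2.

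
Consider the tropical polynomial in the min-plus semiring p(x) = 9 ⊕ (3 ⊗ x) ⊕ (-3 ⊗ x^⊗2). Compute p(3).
p(3) = 3

A tropical monomial a ⊗ x^⊗i evaluates to a + i · x. Evaluating each term at x = 3:
  Term 0 contributes 9 + 0 · 3 = 9
  Term 1 contributes 3 + 1 · 3 = 6
  Term 2 contributes -3 + 2 · 3 = 3
p(3) = ⊕ of these = min[9, 6, 3] = 3.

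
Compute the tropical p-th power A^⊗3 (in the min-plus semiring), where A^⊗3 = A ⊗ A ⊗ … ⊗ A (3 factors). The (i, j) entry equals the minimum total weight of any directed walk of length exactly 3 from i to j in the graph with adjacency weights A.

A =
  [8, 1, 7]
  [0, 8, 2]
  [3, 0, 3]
A^⊗3 =
  [6, 2, 6]
  [1, 5, 3]
  [3, 1, 5]

Each entry (A^⊗3)_ij equals the minimum over all length-3 walks i = v_0 → v_1 → … → v_3 = j of Σ_t A[v_t][v_{t+1}]. For example, for (i, j) = (0, 2) we minimise over 9 possible intermediate vertex sequences; the minimum is 6, attained along the walk 0 → 1 → 2 → 2.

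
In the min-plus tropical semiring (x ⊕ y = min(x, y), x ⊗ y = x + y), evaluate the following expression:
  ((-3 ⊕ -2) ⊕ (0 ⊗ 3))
((-3 ⊕ -2) ⊕ (0 ⊗ 3)) = -3

Expand innermost to outermost. Recall ⊕ takes the minimum of its arguments and ⊗ takes their sum. Working out the expression ((-3 ⊕ -2) ⊕ (0 ⊗ 3)) gives -3.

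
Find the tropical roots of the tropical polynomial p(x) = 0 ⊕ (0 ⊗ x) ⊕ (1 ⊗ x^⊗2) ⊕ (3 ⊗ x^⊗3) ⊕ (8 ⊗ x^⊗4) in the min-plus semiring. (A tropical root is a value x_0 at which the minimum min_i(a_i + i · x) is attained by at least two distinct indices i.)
Roots: {-5, -2, -1, 0}

Each tropical root is a break point of the lower envelope of the lines y = a_i + i · x (there are 5 lines, with slopes 0, 1, ..., 4). Only the lines that attain the minimum somewhere contribute to roots; other lines are dominated. Here the surviving (envelope) indices are i = 4, i = 3, i = 2, i = 1, i = 0.
Intersections between consecutive envelope lines give the roots: for adjacent envelope indices i < j the intersection is x = (a_i − a_j) / (j − i). Reading off the sorted break points: {-5, -2, -1, 0}.
Verification: at each break x_0, at least two indices attain the minimum of min_i(a_i + i · x_0).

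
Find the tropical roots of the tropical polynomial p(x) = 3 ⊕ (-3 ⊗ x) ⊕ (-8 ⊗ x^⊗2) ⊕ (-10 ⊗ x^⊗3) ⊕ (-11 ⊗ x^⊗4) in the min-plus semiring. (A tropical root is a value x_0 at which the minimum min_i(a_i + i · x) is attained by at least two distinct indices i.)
Roots: {1, 2, 5, 6}

Each tropical root is a break point of the lower envelope of the lines y = a_i + i · x (there are 5 lines, with slopes 0, 1, ..., 4). Only the lines that attain the minimum somewhere contribute to roots; other lines are dominated. Here the surviving (envelope) indices are i = 4, i = 3, i = 2, i = 1, i = 0.
Intersections between consecutive envelope lines give the roots: for adjacent envelope indices i < j the intersection is x = (a_i − a_j) / (j − i). Reading off the sorted break points: {1, 2, 5, 6}.
Verification: at each break x_0, at least two indices attain the minimum of min_i(a_i + i · x_0).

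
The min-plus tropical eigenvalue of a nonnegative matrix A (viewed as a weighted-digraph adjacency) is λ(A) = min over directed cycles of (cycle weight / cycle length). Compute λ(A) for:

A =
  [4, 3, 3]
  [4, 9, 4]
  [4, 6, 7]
λ(A) = 7/2

Enumerate directed cycles and compute their means (weight / length). Sample:
  cycle 0 → 0: weight = 4, length = 1, mean = 4/1 ≈ 4.000
  cycle 1 → 1: weight = 9, length = 1, mean = 9/1 ≈ 9.000
  cycle 2 → 2: weight = 7, length = 1, mean = 7/1 ≈ 7.000
  cycle 0 → 1 → 0: weight = 7, length = 2, mean = 7/2 ≈ 3.500
  cycle 0 → 2 → 0: weight = 7, length = 2, mean = 7/2 ≈ 3.500
  cycle 1 → 0 → 1: weight = 7, length = 2, mean = 7/2 ≈ 3.500
Minimum mean = 3.500, attained e.g. along the cycle 0 → 1 → 0 with weight 7 and length 2. So λ(A) = 7/2 = 7/2.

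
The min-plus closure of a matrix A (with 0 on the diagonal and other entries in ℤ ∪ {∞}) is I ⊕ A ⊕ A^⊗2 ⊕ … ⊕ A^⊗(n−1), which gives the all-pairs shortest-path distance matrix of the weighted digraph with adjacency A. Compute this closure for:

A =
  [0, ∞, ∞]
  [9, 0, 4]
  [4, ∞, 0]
Closure =
  [0, ∞, ∞]
  [8, 0, 4]
  [4, ∞, 0]

This is the Floyd-Warshall all-pairs shortest-path computation. For each intermediate vertex k = 0, 1, …, 2, update dist[i][j] ← min(dist[i][j], dist[i][k] + dist[k][j]). The final matrix gives, for each (i, j), the minimum total weight of any directed path from i to j (possibly empty when i = j).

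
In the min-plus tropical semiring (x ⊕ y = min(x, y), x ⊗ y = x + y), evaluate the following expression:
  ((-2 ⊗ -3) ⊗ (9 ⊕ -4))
((-2 ⊗ -3) ⊗ (9 ⊕ -4)) = -9

Expand innermost to outermost. Recall ⊕ takes the minimum of its arguments and ⊗ takes their sum. Working out the expression ((-2 ⊗ -3) ⊗ (9 ⊕ -4)) gives -9.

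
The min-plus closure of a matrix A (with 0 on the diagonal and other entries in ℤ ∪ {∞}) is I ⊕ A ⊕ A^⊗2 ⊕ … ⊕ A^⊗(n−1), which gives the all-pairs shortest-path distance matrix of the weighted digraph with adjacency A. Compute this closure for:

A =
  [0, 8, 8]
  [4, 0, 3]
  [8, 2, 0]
Closure =
  [0, 8, 8]
  [4, 0, 3]
  [6, 2, 0]

This is the Floyd-Warshall all-pairs shortest-path computation. For each intermediate vertex k = 0, 1, …, 2, update dist[i][j] ← min(dist[i][j], dist[i][k] + dist[k][j]). The final matrix gives, for each (i, j), the minimum total weight of any directed path from i to j (possibly empty when i = j).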